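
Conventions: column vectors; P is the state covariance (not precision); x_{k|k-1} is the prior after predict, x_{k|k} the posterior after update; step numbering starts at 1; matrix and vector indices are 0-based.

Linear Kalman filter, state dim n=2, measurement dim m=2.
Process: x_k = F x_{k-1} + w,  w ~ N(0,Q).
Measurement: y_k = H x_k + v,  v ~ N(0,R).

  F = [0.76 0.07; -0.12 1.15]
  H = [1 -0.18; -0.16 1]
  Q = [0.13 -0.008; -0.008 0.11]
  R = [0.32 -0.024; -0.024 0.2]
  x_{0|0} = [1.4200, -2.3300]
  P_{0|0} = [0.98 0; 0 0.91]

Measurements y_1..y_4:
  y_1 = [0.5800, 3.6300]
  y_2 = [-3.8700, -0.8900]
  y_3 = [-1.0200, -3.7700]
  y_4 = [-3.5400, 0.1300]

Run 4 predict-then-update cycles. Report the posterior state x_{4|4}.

step 1: x^-=[0.9161, -2.8499]  P^-=[0.7005 -0.0241; -0.0241 1.3276]  S=[1.0722 -0.3999; -0.3999 1.5532]  K=[0.6910 0.0902; 0.0822 0.8784]  nu=[-0.8491, 6.6265]  x^+=[0.9271, 2.9008]  P^+=[0.2257 0.0376; 0.0376 0.1797]
step 2: x^-=[0.9077, 3.2247]  P^-=[0.2653 0.0184; 0.0184 0.3406]  S=[0.5897 -0.1088; -0.1088 0.5415]  K=[0.4528 0.0466; 0.0439 0.6323]  nu=[-4.1972, -3.9694]  x^+=[-1.1779, 0.5302]  P^+=[0.1478 0.0221; 0.0221 0.1290]
step 3: x^-=[-0.8581, 0.7511]  P^-=[0.2183 0.0080; 0.0080 0.2766]  S=[0.5444 -0.1005; -0.1005 0.4796]  K=[0.4036 0.0285; 0.0304 0.5804]  nu=[-0.0267, -4.6584]  x^+=[-1.0014, -1.9533]  P^+=[0.1316 0.0171; 0.0171 0.1181]
step 4: x^-=[-0.8978, -2.1261]  P^-=[0.2084 0.0043; 0.0043 0.2633]  S=[0.5354 -0.1004; -0.1004 0.4673]  K=[0.3919 0.0219; 0.0258 0.5676]  nu=[-3.0249, 2.1125]  x^+=[-2.0369, -1.0052]  P^+=[0.1277 0.0154; 0.0154 0.1154]

x_post = [-2.0369, -1.0052]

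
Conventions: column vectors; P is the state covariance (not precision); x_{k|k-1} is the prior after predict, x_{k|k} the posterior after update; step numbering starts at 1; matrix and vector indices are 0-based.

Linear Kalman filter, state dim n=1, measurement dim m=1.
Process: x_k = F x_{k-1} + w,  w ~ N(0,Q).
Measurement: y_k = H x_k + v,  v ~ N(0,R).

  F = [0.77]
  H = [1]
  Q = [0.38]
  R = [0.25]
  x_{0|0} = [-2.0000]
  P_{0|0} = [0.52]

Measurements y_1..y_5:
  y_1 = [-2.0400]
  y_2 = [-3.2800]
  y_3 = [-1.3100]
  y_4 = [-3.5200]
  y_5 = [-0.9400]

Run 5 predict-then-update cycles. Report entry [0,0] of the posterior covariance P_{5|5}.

step 1: x^-=[-1.5400]  P^-=[0.6883]  S=[0.9383]  K=[0.7336]  nu=[-0.5000]  x^+=[-1.9068]  P^+=[0.1834]
step 2: x^-=[-1.4682]  P^-=[0.4887]  S=[0.7387]  K=[0.6616]  nu=[-1.8118]  x^+=[-2.6669]  P^+=[0.1654]
step 3: x^-=[-2.0535]  P^-=[0.4781]  S=[0.7281]  K=[0.6566]  nu=[0.7435]  x^+=[-1.5653]  P^+=[0.1642]
step 4: x^-=[-1.2053]  P^-=[0.4773]  S=[0.7273]  K=[0.6563]  nu=[-2.3147]  x^+=[-2.7244]  P^+=[0.1641]
step 5: x^-=[-2.0978]  P^-=[0.4773]  S=[0.7273]  K=[0.6563]  nu=[1.1578]  x^+=[-1.3380]  P^+=[0.1641]

P_post[0,0] = 0.1641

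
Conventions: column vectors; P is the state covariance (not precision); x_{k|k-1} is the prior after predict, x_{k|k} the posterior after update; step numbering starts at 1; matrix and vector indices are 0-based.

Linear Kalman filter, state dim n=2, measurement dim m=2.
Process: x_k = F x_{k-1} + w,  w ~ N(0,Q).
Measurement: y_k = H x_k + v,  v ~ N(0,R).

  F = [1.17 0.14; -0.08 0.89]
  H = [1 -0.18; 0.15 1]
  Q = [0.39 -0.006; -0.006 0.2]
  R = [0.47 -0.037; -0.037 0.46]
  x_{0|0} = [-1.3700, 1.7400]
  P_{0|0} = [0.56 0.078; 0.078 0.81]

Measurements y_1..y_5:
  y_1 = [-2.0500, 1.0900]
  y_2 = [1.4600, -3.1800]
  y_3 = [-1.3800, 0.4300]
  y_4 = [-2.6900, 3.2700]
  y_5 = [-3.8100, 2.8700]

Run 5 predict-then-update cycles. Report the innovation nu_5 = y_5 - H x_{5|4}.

step 1: x^-=[-1.3593, 1.6582]  P^-=[1.1980 0.1229; 0.1229 0.8341]  S=[1.6508 0.1121; 0.1121 1.3579]  K=[0.7011 0.1649; -0.0595 0.6327]  nu=[-0.3922, -0.3643]  x^+=[-1.6944, 1.4510]  P^+=[0.3237 0.0014; 0.0014 0.2930]
step 2: x^-=[-1.7793, 1.4270]  P^-=[0.8393 0.0016; 0.0016 0.4340]  S=[1.3227 0.0124; 0.0124 0.9134]  K=[0.6330 0.1311; -0.0623 0.4763]  nu=[3.4961, -4.3401]  x^+=[-0.1349, -0.8578]  P^+=[0.2914 -0.0069; -0.0069 0.2224]
step 3: x^-=[-0.2779, -0.7527]  P^-=[0.7911 -0.0126; -0.0126 0.3790]  S=[1.2779 0.0012; 0.0012 0.8530]  K=[0.6207 0.1235; -0.0637 0.4422]  nu=[-1.2376, 1.2243]  x^+=[-0.8949, -0.1325]  P^+=[0.2855 -0.0090; -0.0090 0.2071]
step 4: x^-=[-1.0656, -0.0463]  P^-=[0.7820 -0.0162; -0.0162 0.3672]  S=[1.2697 -0.0015; -0.0015 0.8399]  K=[0.6183 0.1215; -0.0643 0.4341]  nu=[-1.6328, 3.4762]  x^+=[-1.6527, 1.5678]  P^+=[0.2844 -0.0096; -0.0096 0.2035]
step 5: x^-=[-1.7142, 1.5275]  P^-=[0.7801 -0.0172; -0.0172 0.3644]  S=[1.2681 -0.0023; -0.0023 0.8368]  K=[0.6178 0.1210; -0.0645 0.4322]  nu=[-1.8208, 1.5996]  x^+=[-2.6457, 2.3363]  P^+=[0.2841 -0.0098; -0.0098 0.2027]

innov = [-1.8208, 1.5996]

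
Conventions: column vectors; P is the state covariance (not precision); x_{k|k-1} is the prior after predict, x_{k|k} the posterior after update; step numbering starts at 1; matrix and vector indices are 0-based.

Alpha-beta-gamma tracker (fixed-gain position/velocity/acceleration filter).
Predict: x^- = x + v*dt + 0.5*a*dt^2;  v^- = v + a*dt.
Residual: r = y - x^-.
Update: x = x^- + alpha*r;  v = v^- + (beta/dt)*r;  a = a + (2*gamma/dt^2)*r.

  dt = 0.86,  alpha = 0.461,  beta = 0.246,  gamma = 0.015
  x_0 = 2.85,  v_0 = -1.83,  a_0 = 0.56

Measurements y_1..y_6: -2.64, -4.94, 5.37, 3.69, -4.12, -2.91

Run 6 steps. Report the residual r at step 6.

resid = -4.0184

step 1: x_pred=1.4833  r=-4.1233  x^+=-0.4175  v^+=-2.5279  a^+=0.3927
step 2: x_pred=-2.4463  r=-2.4937  x^+=-3.5959  v^+=-2.9034  a^+=0.2916
step 3: x_pred=-5.9850  r=11.3550  x^+=-0.7503  v^+=0.5954  a^+=0.7522
step 4: x_pred=0.0399  r=3.6501  x^+=1.7226  v^+=2.2864  a^+=0.9002
step 5: x_pred=4.0218  r=-8.1418  x^+=0.2684  v^+=0.7317  a^+=0.5700
step 6: x_pred=1.1084  r=-4.0184  x^+=-0.7441  v^+=0.0724  a^+=0.4070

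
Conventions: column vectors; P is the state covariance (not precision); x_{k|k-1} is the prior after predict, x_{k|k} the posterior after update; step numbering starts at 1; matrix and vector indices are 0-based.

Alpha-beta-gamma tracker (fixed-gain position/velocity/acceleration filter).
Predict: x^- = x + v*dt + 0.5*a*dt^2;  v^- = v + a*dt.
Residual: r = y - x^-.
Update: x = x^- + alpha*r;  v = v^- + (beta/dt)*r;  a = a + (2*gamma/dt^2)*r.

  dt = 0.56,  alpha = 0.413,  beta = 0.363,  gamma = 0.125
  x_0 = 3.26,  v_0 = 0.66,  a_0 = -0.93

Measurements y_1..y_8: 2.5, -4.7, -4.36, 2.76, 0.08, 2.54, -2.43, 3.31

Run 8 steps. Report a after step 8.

a_post = -1.6307

step 1: x_pred=3.4838  r=-0.9838  x^+=3.0775  v^+=-0.4985  a^+=-1.7143
step 2: x_pred=2.5295  r=-7.2295  x^+=-0.4563  v^+=-6.1448  a^+=-7.4776
step 3: x_pred=-5.0698  r=0.7098  x^+=-4.7767  v^+=-9.8721  a^+=-6.9117
step 4: x_pred=-11.3888  r=14.1488  x^+=-5.5453  v^+=-4.5712  a^+=4.3676
step 5: x_pred=-7.4204  r=7.5004  x^+=-4.3227  v^+=2.7365  a^+=10.3469
step 6: x_pred=-1.1679  r=3.7079  x^+=0.3635  v^+=10.9343  a^+=13.3028
step 7: x_pred=8.5725  r=-11.0025  x^+=4.0285  v^+=11.2518  a^+=4.5316
step 8: x_pred=11.0401  r=-7.7301  x^+=7.8475  v^+=8.7788  a^+=-1.6307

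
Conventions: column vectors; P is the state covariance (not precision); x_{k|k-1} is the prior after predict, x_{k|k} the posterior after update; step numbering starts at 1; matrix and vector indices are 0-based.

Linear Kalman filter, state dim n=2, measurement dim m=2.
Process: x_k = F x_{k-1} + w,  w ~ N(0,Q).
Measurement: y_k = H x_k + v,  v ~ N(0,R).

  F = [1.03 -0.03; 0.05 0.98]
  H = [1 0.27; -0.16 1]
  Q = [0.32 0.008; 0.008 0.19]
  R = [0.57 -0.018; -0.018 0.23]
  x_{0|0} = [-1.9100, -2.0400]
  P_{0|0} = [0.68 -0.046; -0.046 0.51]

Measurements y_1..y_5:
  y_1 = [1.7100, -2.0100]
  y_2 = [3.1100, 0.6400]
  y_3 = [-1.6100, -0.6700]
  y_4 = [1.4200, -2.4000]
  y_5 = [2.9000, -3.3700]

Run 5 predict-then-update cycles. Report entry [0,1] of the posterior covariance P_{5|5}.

P_post[0,1] = 0.0088

step 1: x^-=[-1.9061, -2.0947]  P^-=[1.0447 -0.0183; -0.0183 0.6770]  S=[1.6542 -0.0199; -0.0199 0.9396]  K=[0.6264 -0.1841; 0.1082 0.7259]  nu=[4.1817, -0.2203]  x^+=[0.7537, -1.8023]  P^+=[0.3593 0.0039; 0.0039 0.1656]
step 2: x^-=[0.8304, -1.7286]  P^-=[0.7011 0.0255; 0.0255 0.3504]  S=[1.3104 -0.0112; -0.0112 0.5901]  K=[0.5391 -0.1366; 0.0967 0.5886]  nu=[2.7464, 2.5015]  x^+=[1.9692, 0.0092]  P^+=[0.3076 0.0081; 0.0081 0.1349]
step 3: x^-=[2.0280, 0.1075]  P^-=[0.6459 0.0280; 0.0280 0.3211]  S=[1.2545 -0.0078; -0.0078 0.5587]  K=[0.5201 -0.1275; 0.0950 0.5681]  nu=[-3.6670, -0.4530]  x^+=[0.1784, -0.4982]  P^+=[0.2964 0.0087; 0.0087 0.1304]
step 4: x^-=[0.1987, -0.4793]  P^-=[0.6340 0.0282; 0.0282 0.3168]  S=[1.2424 -0.0069; -0.0069 0.5540]  K=[0.5158 -0.1257; 0.0947 0.5649]  nu=[1.3507, -1.8889]  x^+=[1.1329, -1.4184]  P^+=[0.2939 0.0088; 0.0088 0.1296]
step 5: x^-=[1.2094, -1.3333]  P^-=[0.6313 0.0282; 0.0282 0.3161]  S=[1.2396 -0.0067; -0.0067 0.5532]  K=[0.5148 -0.1254; 0.0946 0.5643]  nu=[2.0506, -1.8431]  x^+=[2.4961, -2.1794]  P^+=[0.2933 0.0088; 0.0088 0.1295]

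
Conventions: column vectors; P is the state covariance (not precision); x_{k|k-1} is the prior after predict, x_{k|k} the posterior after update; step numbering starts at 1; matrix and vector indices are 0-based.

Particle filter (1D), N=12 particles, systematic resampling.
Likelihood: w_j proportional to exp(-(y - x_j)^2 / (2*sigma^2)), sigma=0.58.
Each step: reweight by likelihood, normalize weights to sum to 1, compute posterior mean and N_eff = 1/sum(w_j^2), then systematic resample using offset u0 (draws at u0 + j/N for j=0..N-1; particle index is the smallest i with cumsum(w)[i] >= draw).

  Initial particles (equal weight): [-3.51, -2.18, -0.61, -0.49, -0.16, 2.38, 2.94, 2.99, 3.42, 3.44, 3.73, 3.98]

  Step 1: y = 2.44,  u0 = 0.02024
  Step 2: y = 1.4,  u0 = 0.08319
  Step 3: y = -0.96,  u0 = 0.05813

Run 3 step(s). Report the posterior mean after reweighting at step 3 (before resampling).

step 1: w=[0.0000, 0.0000, 0.0000, 0.0000, 0.0000, 0.3427, 0.2376, 0.2198, 0.0827, 0.0779, 0.0290, 0.0101]  mean=2.8712  Neff=4.2353  idx=[5, 5, 5, 5, 6, 6, 6, 7, 7, 7, 8, 9]
step 2: w=[0.2137, 0.2137, 0.2137, 0.2137, 0.0262, 0.0262, 0.0262, 0.0208, 0.0208, 0.0208, 0.0021, 0.0018]  mean=2.4662  Neff=5.3728  idx=[0, 0, 1, 1, 1, 2, 2, 3, 3, 3, 6, 11]
step 3: w=[0.1000, 0.1000, 0.1000, 0.1000, 0.1000, 0.1000, 0.1000, 0.1000, 0.1000, 0.1000, 0.0002, 0.0000]  mean=2.3801  Neff=10.0048  idx=[0, 1, 2, 3, 3, 4, 5, 6, 7, 8, 8, 9]

post_mean = 2.3801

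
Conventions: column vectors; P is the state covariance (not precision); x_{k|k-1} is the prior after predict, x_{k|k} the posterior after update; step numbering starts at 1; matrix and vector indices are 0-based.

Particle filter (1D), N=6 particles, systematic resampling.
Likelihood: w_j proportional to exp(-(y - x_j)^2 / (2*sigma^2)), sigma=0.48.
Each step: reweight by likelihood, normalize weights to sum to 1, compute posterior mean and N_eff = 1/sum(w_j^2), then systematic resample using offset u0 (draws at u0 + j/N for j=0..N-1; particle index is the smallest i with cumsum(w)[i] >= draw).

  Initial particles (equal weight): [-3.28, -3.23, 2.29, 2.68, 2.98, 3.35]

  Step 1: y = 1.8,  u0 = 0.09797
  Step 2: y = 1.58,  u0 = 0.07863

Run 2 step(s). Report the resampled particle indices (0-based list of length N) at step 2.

resampled_idx = [0, 1, 1, 2, 3, 4]

step 1: w=[0.0000, 0.0000, 0.7118, 0.2233, 0.0584, 0.0065]  mean=2.4243  Neff=1.7857  idx=[2, 2, 2, 2, 3, 3]
step 2: w=[0.2256, 0.2256, 0.2256, 0.2256, 0.0488, 0.0488]  mean=2.3280  Neff=4.7991  idx=[0, 1, 1, 2, 3, 4]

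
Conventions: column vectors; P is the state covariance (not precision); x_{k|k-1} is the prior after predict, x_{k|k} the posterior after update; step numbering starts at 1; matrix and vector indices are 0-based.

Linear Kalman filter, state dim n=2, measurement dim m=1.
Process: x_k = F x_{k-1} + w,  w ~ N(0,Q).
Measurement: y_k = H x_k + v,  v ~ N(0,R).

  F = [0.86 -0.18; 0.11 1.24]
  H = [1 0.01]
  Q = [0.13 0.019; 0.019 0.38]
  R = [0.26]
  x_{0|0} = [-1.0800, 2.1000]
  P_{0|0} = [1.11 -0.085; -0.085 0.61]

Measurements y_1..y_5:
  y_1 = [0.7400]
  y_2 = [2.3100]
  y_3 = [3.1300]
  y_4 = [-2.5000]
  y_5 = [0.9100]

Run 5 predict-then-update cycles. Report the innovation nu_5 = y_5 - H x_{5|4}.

innov = [2.7621]

step 1: x^-=[-1.3068, 2.4852]  P^-=[0.9970 -0.1011; -0.1011 1.3082]  S=[1.2551]  K=[0.7936; -0.0701]  nu=[2.0219]  x^+=[0.2977, 2.3434]  P^+=[0.2066 -0.0313; -0.0313 1.3020]
step 2: x^-=[-0.1658, 2.9386]  P^-=[0.3347 -0.2848; -0.2848 2.3759]  S=[0.5892]  K=[0.5632; -0.4430]  nu=[2.4464]  x^+=[1.2120, 1.8549]  P^+=[0.1478 -0.1378; -0.1378 2.2603]
step 3: x^-=[0.7084, 2.4334]  P^-=[0.3552 -0.6157; -0.6157 3.8197]  S=[0.6033]  K=[0.5786; -0.9573]  nu=[2.3972]  x^+=[2.0954, 0.1385]  P^+=[0.1532 -0.2816; -0.2816 3.2668]
step 4: x^-=[1.7772, 0.4022]  P^-=[0.4364 -0.9903; -0.9903 5.3281]  S=[0.6771]  K=[0.6298; -1.3840]  nu=[-4.2812]  x^+=[-0.9193, 6.3272]  P^+=[0.1678 -0.4001; -0.4001 4.0312]
step 5: x^-=[-1.9295, 7.7446]  P^-=[0.5086 -1.2837; -1.2837 6.4713]  S=[0.7435]  K=[0.6667; -1.6394]  nu=[2.7621]  x^+=[-0.0880, 3.2165]  P^+=[0.1781 -0.4710; -0.4710 4.4729]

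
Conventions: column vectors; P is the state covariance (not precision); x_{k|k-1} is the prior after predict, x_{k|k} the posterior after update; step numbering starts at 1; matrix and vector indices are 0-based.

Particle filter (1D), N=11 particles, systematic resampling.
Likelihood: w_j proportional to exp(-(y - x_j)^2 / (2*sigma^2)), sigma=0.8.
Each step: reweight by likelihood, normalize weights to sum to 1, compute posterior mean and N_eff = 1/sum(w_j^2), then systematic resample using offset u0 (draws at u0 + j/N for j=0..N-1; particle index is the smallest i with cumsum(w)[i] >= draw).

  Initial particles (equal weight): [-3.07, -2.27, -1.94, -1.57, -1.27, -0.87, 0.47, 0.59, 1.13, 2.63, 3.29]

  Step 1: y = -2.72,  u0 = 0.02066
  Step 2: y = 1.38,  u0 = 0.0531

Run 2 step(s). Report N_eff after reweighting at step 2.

step 1: w=[0.3026, 0.2843, 0.2070, 0.1185, 0.0644, 0.0230, 0.0001, 0.0001, 0.0000, 0.0000, 0.0000]  mean=-2.2637  Neff=4.2741  idx=[0, 0, 0, 0, 1, 1, 1, 2, 2, 3, 4]
step 2: w=[0.0000, 0.0000, 0.0000, 0.0000, 0.0053, 0.0053, 0.0053, 0.0319, 0.0319, 0.1952, 0.7251]  mean=-1.3873  Neff=1.7667  idx=[8, 9, 9, 10, 10, 10, 10, 10, 10, 10, 10]

N_eff = 1.7667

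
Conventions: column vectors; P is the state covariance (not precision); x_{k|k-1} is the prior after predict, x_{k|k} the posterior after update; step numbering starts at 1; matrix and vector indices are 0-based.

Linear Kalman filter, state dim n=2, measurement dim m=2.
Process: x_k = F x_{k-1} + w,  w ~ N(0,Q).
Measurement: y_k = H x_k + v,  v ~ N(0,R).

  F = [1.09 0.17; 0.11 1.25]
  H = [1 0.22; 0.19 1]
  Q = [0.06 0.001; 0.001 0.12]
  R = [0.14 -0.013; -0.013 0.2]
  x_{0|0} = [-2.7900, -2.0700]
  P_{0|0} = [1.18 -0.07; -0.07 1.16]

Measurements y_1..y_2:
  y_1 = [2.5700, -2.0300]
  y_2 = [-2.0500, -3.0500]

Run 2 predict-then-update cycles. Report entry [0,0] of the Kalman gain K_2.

step 1: x^-=[-3.3930, -2.8944]  P^-=[1.4695 0.2923; 0.2923 1.9275]  S=[1.8314 0.9948; 0.9948 2.2917]  K=[0.9187 -0.1494; -0.1032 0.9102]  nu=[6.5998, 1.5091]  x^+=[2.4444, -2.2022]  P^+=[0.1459 -0.0695; -0.0695 0.1966]
step 2: x^-=[2.2901, -2.4838]  P^-=[0.2132 -0.0358; -0.0358 0.4098]  S=[0.3573 0.0804; 0.0804 0.6039]  K=[0.5906 -0.0708; 0.0021 0.6671]  nu=[-3.7936, -1.0013]  x^+=[0.1204, -3.1598]  P^+=[0.0923 -0.0394; -0.0394 0.1409]

K[0,0] = 0.5906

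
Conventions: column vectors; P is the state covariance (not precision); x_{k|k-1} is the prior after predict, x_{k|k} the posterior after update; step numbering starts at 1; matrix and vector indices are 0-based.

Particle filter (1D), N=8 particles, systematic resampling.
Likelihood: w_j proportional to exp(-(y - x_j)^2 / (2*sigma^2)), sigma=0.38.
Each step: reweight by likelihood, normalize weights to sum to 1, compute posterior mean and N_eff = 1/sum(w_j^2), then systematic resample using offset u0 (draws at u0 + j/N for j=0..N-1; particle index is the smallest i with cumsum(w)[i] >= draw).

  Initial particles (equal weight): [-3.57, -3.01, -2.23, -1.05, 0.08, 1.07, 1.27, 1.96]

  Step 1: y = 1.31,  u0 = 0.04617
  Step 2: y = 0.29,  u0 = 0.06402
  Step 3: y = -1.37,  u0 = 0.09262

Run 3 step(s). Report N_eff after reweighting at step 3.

N_eff = 6.1174

step 1: w=[0.0000, 0.0000, 0.0000, 0.0000, 0.0026, 0.3995, 0.4850, 0.1129]  mean=1.2649  Neff=2.4536  idx=[5, 5, 5, 6, 6, 6, 6, 7]
step 2: w=[0.2391, 0.2391, 0.2391, 0.0707, 0.0707, 0.0707, 0.0707, 0.0001]  mean=1.1266  Neff=5.2235  idx=[0, 0, 1, 1, 2, 2, 4, 6]
step 3: w=[0.1650, 0.1650, 0.1650, 0.1650, 0.1650, 0.1650, 0.0049, 0.0049]  mean=1.0720  Neff=6.1174  idx=[0, 1, 2, 2, 3, 4, 5, 5]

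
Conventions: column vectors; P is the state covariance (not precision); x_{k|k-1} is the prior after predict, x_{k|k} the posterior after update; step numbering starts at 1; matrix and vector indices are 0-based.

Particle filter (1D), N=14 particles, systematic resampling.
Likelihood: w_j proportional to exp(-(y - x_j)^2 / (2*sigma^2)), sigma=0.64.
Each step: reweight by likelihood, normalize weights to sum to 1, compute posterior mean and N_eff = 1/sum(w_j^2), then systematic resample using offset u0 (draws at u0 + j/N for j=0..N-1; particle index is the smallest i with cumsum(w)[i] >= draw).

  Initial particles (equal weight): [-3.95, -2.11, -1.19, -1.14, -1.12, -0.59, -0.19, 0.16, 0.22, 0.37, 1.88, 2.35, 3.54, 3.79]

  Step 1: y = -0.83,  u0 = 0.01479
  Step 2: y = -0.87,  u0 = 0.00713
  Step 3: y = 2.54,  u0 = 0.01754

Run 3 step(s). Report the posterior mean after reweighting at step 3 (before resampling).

post_mean = -0.2678

step 1: w=[0.0000, 0.0268, 0.1689, 0.1759, 0.1785, 0.1844, 0.1200, 0.0598, 0.0515, 0.0341, 0.0000, 0.0000, 0.0000, 0.0000]  mean=-0.7561  Neff=6.7626  idx=[1, 2, 2, 3, 3, 4, 4, 4, 5, 5, 5, 6, 7, 8]
step 2: w=[0.0148, 0.0854, 0.0854, 0.0886, 0.0886, 0.0897, 0.0897, 0.0897, 0.0880, 0.0880, 0.0880, 0.0550, 0.0265, 0.0227]  mean=-0.8948  Neff=12.1813  idx=[0, 1, 2, 3, 4, 5, 5, 6, 7, 8, 9, 9, 10, 11]
step 3: w=[0.0000, 0.0003, 0.0003, 0.0005, 0.0005, 0.0006, 0.0006, 0.0006, 0.0006, 0.0464, 0.0464, 0.0464, 0.0464, 0.8107]  mean=-0.2678  Neff=1.5020  idx=[9, 10, 12, 13, 13, 13, 13, 13, 13, 13, 13, 13, 13, 13]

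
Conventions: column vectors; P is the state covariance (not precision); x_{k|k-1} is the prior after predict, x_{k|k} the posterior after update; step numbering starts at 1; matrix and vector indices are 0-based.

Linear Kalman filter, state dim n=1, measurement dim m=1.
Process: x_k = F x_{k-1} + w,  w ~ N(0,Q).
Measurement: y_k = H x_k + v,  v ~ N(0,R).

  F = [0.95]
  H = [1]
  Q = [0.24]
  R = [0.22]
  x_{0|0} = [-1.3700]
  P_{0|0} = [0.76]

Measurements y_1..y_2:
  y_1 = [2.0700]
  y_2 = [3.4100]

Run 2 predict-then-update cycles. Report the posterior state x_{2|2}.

step 1: x^-=[-1.3015]  P^-=[0.9259]  S=[1.1459]  K=[0.8080]  nu=[3.3715]  x^+=[1.4227]  P^+=[0.1778]
step 2: x^-=[1.3516]  P^-=[0.4004]  S=[0.6204]  K=[0.6454]  nu=[2.0584]  x^+=[2.6801]  P^+=[0.1420]

x_post = [2.6801]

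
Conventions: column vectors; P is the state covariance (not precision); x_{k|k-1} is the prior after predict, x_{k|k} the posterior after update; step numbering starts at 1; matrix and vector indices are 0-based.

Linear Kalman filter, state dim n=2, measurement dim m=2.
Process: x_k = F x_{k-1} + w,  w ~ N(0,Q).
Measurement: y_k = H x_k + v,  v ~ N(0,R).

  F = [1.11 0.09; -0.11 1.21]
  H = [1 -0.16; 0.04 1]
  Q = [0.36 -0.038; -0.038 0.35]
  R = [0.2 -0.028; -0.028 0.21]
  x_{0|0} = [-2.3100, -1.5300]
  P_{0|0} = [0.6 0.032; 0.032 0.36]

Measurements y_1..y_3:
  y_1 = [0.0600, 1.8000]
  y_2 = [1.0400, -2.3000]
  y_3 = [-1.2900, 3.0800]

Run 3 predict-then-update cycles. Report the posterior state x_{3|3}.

step 1: x^-=[-2.7018, -1.5972]  P^-=[1.1086 -0.0294; -0.0294 0.8758]  S=[1.3404 -0.1530; -0.1530 1.0852]  K=[0.8457 0.1330; -0.0350 0.8010]  nu=[2.5062, 3.5053]  x^+=[-0.1160, 1.1227]  P^+=[0.1650 -0.0024; -0.0024 0.1693]
step 2: x^-=[-0.0277, 1.3712]  P^-=[0.5643 -0.0429; -0.0429 0.6005]  S=[0.7933 -0.1441; -0.1441 0.8079]  K=[0.7393 0.1067; -0.0419 0.7336]  nu=[1.2871, -3.6701]  x^+=[0.5321, -1.3751]  P^+=[0.1442 -0.0041; -0.0041 0.1554]
step 3: x^-=[0.4669, -1.7225]  P^-=[0.5381 -0.0441; -0.0441 0.5803]  S=[0.7671 -0.1431; -0.1431 0.7877]  K=[0.7301 0.1040; -0.0429 0.7267]  nu=[-2.0325, 4.7838]  x^+=[-0.5194, 1.8413]  P^+=[0.1424 -0.0043; -0.0043 0.1540]

x_post = [-0.5194, 1.8413]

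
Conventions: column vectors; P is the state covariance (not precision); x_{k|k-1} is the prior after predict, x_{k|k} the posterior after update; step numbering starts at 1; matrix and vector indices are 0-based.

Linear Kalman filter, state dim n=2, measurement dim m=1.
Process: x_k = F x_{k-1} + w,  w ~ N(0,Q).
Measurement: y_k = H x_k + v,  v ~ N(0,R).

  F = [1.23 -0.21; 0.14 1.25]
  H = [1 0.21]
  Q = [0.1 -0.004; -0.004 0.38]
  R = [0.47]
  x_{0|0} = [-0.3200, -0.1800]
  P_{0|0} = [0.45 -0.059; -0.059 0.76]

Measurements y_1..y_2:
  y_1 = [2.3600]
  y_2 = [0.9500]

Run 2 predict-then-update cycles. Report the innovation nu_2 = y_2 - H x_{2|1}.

step 1: x^-=[-0.3558, -0.2698]  P^-=[0.8448 -0.2150; -0.2150 1.5557]  S=[1.2931]  K=[0.6184; 0.0864]  nu=[2.7725]  x^+=[1.3587, -0.0303]  P^+=[0.3503 -0.2841; -0.2841 1.5460]
step 2: x^-=[1.6775, 0.1523]  P^-=[0.8449 -0.7779; -0.7779 2.7031]  S=[1.1074]  K=[0.6154; -0.1899]  nu=[-0.7595]  x^+=[1.2101, 0.2965]  P^+=[0.4254 -0.6485; -0.6485 2.6632]

innov = [-0.7595]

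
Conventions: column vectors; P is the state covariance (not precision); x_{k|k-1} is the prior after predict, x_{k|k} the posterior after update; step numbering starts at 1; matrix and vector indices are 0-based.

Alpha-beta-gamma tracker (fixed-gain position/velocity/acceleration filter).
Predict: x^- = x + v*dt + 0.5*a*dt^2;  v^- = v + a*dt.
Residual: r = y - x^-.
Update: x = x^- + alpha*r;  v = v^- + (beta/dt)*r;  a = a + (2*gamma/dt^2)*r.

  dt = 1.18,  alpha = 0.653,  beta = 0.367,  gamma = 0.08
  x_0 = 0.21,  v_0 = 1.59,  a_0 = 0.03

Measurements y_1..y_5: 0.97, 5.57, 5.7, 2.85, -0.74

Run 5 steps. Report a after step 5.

a_post = -1.1929

step 1: x_pred=2.1071  r=-1.1371  x^+=1.3646  v^+=1.2717  a^+=-0.1007
step 2: x_pred=2.7951  r=2.7749  x^+=4.6071  v^+=2.0160  a^+=0.2182
step 3: x_pred=7.1379  r=-1.4379  x^+=6.1990  v^+=1.8262  a^+=0.0530
step 4: x_pred=8.3908  r=-5.5408  x^+=4.7727  v^+=0.1655  a^+=-0.5837
step 5: x_pred=4.5615  r=-5.3015  x^+=1.0996  v^+=-2.1722  a^+=-1.1929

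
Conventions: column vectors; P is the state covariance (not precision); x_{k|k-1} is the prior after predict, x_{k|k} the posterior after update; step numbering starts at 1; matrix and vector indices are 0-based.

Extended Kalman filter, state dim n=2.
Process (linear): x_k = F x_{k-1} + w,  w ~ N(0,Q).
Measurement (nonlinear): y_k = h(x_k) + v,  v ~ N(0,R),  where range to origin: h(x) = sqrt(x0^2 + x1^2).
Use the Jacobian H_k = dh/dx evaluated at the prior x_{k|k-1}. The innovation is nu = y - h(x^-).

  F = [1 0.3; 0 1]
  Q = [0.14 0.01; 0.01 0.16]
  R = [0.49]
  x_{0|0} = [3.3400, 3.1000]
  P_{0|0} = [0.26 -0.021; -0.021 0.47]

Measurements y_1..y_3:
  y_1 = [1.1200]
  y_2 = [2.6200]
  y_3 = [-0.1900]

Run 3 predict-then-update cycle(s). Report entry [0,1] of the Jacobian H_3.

step 1: x^-=[4.2700, 3.1000]  P^-=[0.4297 0.1300; 0.1300 0.6300]  H_jac=[0.8092 0.5875]  S=[1.1124]  K=[0.3812; 0.4273]  nu=[-4.1566]  x^+=[2.6854, 1.3240]  P^+=[0.2680 -0.0512; -0.0512 0.4269]
step 2: x^-=[3.0825, 1.3240]  P^-=[0.4157 0.0869; 0.0869 0.5869]  H_jac=[0.9188 0.3946]  S=[0.9954]  K=[0.4182; 0.3129]  nu=[-0.7348]  x^+=[2.7752, 1.0940]  P^+=[0.2416 -0.0434; -0.0434 0.4895]
step 3: x^-=[3.1035, 1.0940]  P^-=[0.3997 0.1135; 0.1135 0.6495]  H_jac=[0.9431 0.3325]  S=[0.9884]  K=[0.4195; 0.3267]  nu=[-3.4806]  x^+=[1.6433, -0.0431]  P^+=[0.2257 -0.0220; -0.0220 0.5440]

H_jac[0,1] = 0.3325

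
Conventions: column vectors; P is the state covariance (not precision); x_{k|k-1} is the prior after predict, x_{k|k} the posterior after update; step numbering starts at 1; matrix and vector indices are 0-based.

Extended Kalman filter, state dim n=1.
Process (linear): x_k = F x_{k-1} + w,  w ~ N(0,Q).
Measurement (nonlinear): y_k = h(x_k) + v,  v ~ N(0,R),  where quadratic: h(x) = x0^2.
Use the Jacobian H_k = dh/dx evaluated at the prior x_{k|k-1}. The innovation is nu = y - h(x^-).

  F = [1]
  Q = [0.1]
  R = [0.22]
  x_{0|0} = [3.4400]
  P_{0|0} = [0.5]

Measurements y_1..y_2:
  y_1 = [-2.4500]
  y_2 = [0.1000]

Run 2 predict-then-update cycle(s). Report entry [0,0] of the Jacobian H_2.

H_jac[0,0] = 2.7597

step 1: x^-=[3.4400]  P^-=[0.6000]  H_jac=[6.8800]  S=[28.6206]  K=[0.1442]  nu=[-14.2836]  x^+=[1.3799]  P^+=[0.0046]
step 2: x^-=[1.3799]  P^-=[0.1046]  H_jac=[2.7597]  S=[1.0167]  K=[0.2839]  nu=[-1.8040]  x^+=[0.8676]  P^+=[0.0226]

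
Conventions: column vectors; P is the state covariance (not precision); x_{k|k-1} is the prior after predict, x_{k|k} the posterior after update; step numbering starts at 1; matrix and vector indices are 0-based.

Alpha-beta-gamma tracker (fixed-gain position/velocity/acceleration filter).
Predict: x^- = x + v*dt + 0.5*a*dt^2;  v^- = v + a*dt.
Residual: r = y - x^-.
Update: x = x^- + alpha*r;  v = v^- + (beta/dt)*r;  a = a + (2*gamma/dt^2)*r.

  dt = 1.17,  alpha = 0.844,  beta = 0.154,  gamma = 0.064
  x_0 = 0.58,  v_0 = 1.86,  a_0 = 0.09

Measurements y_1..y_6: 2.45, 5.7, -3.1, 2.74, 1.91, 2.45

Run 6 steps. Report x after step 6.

step 1: x_pred=2.8178  r=-0.3678  x^+=2.5074  v^+=1.9169  a^+=0.0556
step 2: x_pred=4.7882  r=0.9118  x^+=5.5578  v^+=2.1020  a^+=0.1409
step 3: x_pred=8.1135  r=-11.2135  x^+=-1.3507  v^+=0.7908  a^+=-0.9077
step 4: x_pred=-1.0467  r=3.7867  x^+=2.1493  v^+=0.2273  a^+=-0.5536
step 5: x_pred=2.0363  r=-0.1263  x^+=1.9297  v^+=-0.4370  a^+=-0.5654
step 6: x_pred=1.0314  r=1.4186  x^+=2.2287  v^+=-0.9118  a^+=-0.4327

x_post = 2.2287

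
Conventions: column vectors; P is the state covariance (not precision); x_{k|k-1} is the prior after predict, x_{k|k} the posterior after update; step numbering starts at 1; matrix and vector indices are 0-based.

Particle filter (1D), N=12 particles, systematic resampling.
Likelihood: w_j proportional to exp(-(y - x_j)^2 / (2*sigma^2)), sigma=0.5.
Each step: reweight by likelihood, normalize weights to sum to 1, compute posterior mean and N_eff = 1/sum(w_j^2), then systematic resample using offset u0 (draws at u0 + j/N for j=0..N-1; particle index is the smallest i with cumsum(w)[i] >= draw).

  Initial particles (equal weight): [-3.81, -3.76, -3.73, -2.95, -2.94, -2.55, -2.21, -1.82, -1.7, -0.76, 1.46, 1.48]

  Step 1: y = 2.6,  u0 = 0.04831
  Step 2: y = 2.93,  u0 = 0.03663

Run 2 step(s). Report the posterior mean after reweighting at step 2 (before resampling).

step 1: w=[0.0000, 0.0000, 0.0000, 0.0000, 0.0000, 0.0000, 0.0000, 0.0000, 0.0000, 0.0000, 0.4774, 0.5226]  mean=1.4705  Neff=1.9959  idx=[10, 10, 10, 10, 10, 10, 11, 11, 11, 11, 11, 11]
step 2: w=[0.0785, 0.0785, 0.0785, 0.0785, 0.0785, 0.0785, 0.0882, 0.0882, 0.0882, 0.0882, 0.0882, 0.0882]  mean=1.4706  Neff=11.9593  idx=[0, 1, 2, 3, 4, 5, 6, 7, 8, 9, 10, 11]

post_mean = 1.4706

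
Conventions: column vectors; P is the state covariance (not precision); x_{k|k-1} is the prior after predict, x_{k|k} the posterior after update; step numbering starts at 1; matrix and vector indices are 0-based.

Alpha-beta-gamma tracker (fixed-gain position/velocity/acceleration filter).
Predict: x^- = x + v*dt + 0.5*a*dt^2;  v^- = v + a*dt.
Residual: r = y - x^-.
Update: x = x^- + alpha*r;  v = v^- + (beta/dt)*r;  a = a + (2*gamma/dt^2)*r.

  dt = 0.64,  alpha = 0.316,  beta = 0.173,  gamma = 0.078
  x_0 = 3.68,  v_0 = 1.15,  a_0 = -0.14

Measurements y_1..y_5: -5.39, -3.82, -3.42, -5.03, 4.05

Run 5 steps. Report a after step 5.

a_post = 5.1948

step 1: x_pred=4.3873  r=-9.7773  x^+=1.2977  v^+=-1.5825  a^+=-3.8638
step 2: x_pred=-0.5064  r=-3.3136  x^+=-1.5535  v^+=-4.9511  a^+=-5.1258
step 3: x_pred=-5.7720  r=2.3520  x^+=-5.0287  v^+=-7.5958  a^+=-4.2300
step 4: x_pred=-10.7564  r=5.7264  x^+=-8.9468  v^+=-8.7551  a^+=-2.0491
step 5: x_pred=-14.9698  r=19.0198  x^+=-8.9595  v^+=-4.9252  a^+=5.1948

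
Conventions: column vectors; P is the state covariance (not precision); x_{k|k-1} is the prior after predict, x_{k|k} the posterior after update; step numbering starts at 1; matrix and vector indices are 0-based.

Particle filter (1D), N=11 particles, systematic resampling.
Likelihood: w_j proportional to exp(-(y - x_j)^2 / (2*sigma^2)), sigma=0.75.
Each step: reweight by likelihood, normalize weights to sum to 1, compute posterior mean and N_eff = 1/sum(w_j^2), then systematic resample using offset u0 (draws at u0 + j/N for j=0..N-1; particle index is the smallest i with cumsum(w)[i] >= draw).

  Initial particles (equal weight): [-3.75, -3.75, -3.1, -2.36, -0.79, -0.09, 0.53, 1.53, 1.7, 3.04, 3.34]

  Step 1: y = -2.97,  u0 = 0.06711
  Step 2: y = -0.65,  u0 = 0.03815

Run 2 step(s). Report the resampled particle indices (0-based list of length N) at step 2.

step 1: w=[0.2019, 0.2019, 0.3417, 0.2492, 0.0051, 0.0002, 0.0000, 0.0000, 0.0000, 0.0000, 0.0000]  mean=-3.1658  Neff=3.8403  idx=[0, 0, 1, 1, 2, 2, 2, 2, 3, 3, 3]
step 2: w=[0.0008, 0.0008, 0.0008, 0.0008, 0.0198, 0.0198, 0.0198, 0.0198, 0.3058, 0.3058, 0.3058]  mean=-2.4231  Neff=3.5438  idx=[5, 8, 8, 8, 9, 9, 9, 9, 10, 10, 10]

resampled_idx = [5, 8, 8, 8, 9, 9, 9, 9, 10, 10, 10]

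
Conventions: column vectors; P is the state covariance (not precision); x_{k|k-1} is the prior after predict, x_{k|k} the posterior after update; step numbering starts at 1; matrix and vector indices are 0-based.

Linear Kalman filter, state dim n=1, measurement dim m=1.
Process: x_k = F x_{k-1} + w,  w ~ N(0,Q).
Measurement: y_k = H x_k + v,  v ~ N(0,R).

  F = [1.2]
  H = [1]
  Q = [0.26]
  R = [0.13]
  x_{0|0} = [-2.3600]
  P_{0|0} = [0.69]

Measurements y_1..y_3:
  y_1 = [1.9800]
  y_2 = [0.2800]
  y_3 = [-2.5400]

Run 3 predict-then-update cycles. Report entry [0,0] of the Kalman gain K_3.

K[0,0] = 0.7564

step 1: x^-=[-2.8320]  P^-=[1.2536]  S=[1.3836]  K=[0.9060]  nu=[4.8120]  x^+=[1.5279]  P^+=[0.1178]
step 2: x^-=[1.8335]  P^-=[0.4296]  S=[0.5596]  K=[0.7677]  nu=[-1.5535]  x^+=[0.6409]  P^+=[0.0998]
step 3: x^-=[0.7690]  P^-=[0.4037]  S=[0.5337]  K=[0.7564]  nu=[-3.3090]  x^+=[-1.7340]  P^+=[0.0983]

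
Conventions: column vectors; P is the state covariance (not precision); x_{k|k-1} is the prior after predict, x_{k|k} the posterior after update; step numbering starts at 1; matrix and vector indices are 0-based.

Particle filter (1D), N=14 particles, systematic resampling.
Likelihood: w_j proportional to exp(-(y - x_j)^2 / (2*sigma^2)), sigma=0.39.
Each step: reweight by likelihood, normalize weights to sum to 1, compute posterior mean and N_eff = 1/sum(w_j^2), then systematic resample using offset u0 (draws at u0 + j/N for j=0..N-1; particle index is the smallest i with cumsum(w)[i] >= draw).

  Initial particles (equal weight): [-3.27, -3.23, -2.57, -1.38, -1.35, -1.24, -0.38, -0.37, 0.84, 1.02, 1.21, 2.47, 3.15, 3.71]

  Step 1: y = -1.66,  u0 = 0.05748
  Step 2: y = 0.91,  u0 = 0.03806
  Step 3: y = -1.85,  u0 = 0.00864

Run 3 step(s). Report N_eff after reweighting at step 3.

N_eff = 13.3326

step 1: w=[0.0001, 0.0001, 0.0308, 0.3616, 0.3412, 0.2620, 0.0021, 0.0020, 0.0000, 0.0000, 0.0000, 0.0000, 0.0000, 0.0000]  mean=-1.3660  Neff=3.1563  idx=[3, 3, 3, 3, 3, 4, 4, 4, 4, 4, 5, 5, 5, 5]
step 2: w=[0.0229, 0.0229, 0.0229, 0.0229, 0.0229, 0.0358, 0.0358, 0.0358, 0.0358, 0.0358, 0.1766, 0.1766, 0.1766, 0.1766]  mean=-1.2757  Neff=7.4750  idx=[1, 4, 6, 8, 10, 10, 10, 11, 11, 12, 12, 13, 13, 13]
step 3: w=[0.1010, 0.1010, 0.0918, 0.0918, 0.0614, 0.0614, 0.0614, 0.0614, 0.0614, 0.0614, 0.0614, 0.0614, 0.0614, 0.0614]  mean=-1.2885  Neff=13.3326  idx=[0, 0, 1, 2, 3, 3, 4, 6, 7, 8, 9, 10, 11, 12]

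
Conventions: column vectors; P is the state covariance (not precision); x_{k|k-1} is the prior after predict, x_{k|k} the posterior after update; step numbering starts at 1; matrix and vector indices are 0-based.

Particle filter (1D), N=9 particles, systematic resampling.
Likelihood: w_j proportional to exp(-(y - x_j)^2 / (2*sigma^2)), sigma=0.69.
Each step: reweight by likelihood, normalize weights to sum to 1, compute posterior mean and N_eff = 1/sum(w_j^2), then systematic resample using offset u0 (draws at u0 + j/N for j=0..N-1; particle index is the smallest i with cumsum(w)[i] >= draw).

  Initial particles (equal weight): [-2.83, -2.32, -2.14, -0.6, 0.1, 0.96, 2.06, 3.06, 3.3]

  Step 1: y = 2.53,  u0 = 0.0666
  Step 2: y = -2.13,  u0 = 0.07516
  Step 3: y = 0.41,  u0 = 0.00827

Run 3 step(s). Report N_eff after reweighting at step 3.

step 1: w=[0.0000, 0.0000, 0.0000, 0.0000, 0.0009, 0.0349, 0.3686, 0.3461, 0.2494]  mean=2.6751  Neff=3.1340  idx=[6, 6, 6, 6, 7, 7, 7, 8, 8]
step 2: w=[0.2500, 0.2500, 0.2500, 0.2500, 0.0000, 0.0000, 0.0000, 0.0000, 0.0000]  mean=2.0600  Neff=4.0003  idx=[0, 0, 1, 1, 2, 2, 2, 3, 3]
step 3: w=[0.1111, 0.1111, 0.1111, 0.1111, 0.1111, 0.1111, 0.1111, 0.1111, 0.1111]  mean=2.0600  Neff=9.0000  idx=[0, 1, 2, 3, 4, 5, 6, 7, 8]

N_eff = 9.0000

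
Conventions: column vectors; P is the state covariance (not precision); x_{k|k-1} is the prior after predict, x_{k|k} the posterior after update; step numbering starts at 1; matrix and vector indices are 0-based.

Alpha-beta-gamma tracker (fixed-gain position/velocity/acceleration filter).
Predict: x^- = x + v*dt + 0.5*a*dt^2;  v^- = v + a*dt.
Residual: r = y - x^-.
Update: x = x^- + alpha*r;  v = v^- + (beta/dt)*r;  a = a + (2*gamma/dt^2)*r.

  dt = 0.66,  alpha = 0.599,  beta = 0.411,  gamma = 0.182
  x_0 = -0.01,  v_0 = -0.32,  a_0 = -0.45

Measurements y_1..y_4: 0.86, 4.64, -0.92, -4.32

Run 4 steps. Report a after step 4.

a_post = -7.2805

step 1: x_pred=-0.3192  r=1.1792  x^+=0.3871  v^+=0.1173  a^+=0.5354
step 2: x_pred=0.5812  r=4.0588  x^+=3.0124  v^+=2.9982  a^+=3.9271
step 3: x_pred=5.8465  r=-6.7665  x^+=1.7934  v^+=1.3764  a^+=-1.7273
step 4: x_pred=2.3256  r=-6.6456  x^+=-1.6551  v^+=-3.9020  a^+=-7.2805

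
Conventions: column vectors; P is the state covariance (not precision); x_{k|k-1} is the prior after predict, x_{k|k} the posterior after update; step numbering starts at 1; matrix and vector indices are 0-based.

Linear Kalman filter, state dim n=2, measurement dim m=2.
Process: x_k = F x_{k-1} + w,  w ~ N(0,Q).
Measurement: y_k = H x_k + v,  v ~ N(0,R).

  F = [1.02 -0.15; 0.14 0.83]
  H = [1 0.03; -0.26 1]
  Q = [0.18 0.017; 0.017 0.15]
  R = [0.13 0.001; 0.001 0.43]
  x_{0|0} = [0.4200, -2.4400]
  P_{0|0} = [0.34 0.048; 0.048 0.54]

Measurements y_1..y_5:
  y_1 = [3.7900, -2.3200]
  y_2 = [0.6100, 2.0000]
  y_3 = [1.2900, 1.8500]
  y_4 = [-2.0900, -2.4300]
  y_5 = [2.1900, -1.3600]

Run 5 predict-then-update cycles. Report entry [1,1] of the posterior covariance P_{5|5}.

step 1: x^-=[0.7944, -1.9664]  P^-=[0.5312 0.0380; 0.0380 0.5398]  S=[0.6640 -0.0833; -0.0833 0.9860]  K=[0.7975 -0.0342; 0.1505 0.5502]  nu=[3.0546, -0.1471]  x^+=[3.2354, -1.5875]  P^+=[0.1032 0.0129; 0.0129 0.2401]
step 2: x^-=[3.5382, -0.8646]  P^-=[0.2889 0.0125; 0.0125 0.3204]  S=[0.4199 -0.0521; -0.0521 0.7634]  K=[0.6845 -0.0353; 0.1051 0.4226]  nu=[-2.9023, 3.7846]  x^+=[1.4182, 0.4297]  P^+=[0.0887 0.0086; 0.0086 0.1841]
step 3: x^-=[1.3821, 0.5552]  P^-=[0.2738 0.0138; 0.0138 0.2805]  S=[0.4049 -0.0481; -0.0481 0.7218]  K=[0.6731 -0.0347; 0.1013 0.3904]  nu=[-0.1087, 1.6541]  x^+=[1.2516, 1.1900]  P^+=[0.0872 0.0084; 0.0084 0.1702]
step 4: x^-=[1.0981, 1.1629]  P^-=[0.2720 0.0152; 0.0152 0.2709]  S=[0.4031 -0.0465; -0.0465 0.7114]  K=[0.6719 -0.0341; 0.1020 0.3819]  nu=[-3.2230, -3.3074]  x^+=[-0.9546, -0.4290]  P^+=[0.0870 0.0086; 0.0086 0.1666]
step 5: x^-=[-0.9093, -0.4897]  P^-=[0.2717 0.0158; 0.0158 0.2685]  S=[0.4029 -0.0459; -0.0459 0.7086]  K=[0.6717 -0.0339; 0.1025 0.3797]  nu=[3.1140, -1.1068]  x^+=[1.2198, -0.5907]  P^+=[0.0870 0.0087; 0.0087 0.1656]

P_post[1,1] = 0.1656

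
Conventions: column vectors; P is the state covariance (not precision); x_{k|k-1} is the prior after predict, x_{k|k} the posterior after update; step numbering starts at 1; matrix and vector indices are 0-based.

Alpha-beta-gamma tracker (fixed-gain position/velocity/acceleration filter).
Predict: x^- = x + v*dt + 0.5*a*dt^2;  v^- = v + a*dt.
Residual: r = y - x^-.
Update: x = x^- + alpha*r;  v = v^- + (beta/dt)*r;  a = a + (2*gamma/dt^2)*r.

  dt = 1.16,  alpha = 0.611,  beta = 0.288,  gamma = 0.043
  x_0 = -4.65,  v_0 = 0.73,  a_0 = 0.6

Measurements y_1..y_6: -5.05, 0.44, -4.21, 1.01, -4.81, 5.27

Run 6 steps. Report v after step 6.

v_post = 1.7996

step 1: x_pred=-3.3995  r=-1.6505  x^+=-4.4080  v^+=1.0162  a^+=0.4945
step 2: x_pred=-2.8964  r=3.3364  x^+=-0.8579  v^+=2.4182  a^+=0.7078
step 3: x_pred=2.4234  r=-6.6334  x^+=-1.6296  v^+=1.5923  a^+=0.2838
step 4: x_pred=0.4084  r=0.6016  x^+=0.7760  v^+=2.0709  a^+=0.3222
step 5: x_pred=3.3950  r=-8.2050  x^+=-1.6183  v^+=0.4076  a^+=-0.2022
step 6: x_pred=-1.2815  r=6.5515  x^+=2.7215  v^+=1.7996  a^+=0.2166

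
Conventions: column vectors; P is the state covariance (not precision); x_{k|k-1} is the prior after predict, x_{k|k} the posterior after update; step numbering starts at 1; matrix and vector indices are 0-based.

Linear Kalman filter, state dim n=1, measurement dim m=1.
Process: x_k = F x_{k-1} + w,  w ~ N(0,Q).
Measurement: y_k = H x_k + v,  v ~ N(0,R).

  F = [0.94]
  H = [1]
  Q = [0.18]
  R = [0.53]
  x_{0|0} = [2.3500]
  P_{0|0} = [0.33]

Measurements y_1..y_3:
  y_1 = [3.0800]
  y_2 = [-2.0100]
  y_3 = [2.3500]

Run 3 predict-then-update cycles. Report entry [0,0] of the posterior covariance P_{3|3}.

step 1: x^-=[2.2090]  P^-=[0.4716]  S=[1.0016]  K=[0.4708]  nu=[0.8710]  x^+=[2.6191]  P^+=[0.2495]
step 2: x^-=[2.4620]  P^-=[0.4005]  S=[0.9305]  K=[0.4304]  nu=[-4.4720]  x^+=[0.5372]  P^+=[0.2281]
step 3: x^-=[0.5049]  P^-=[0.3816]  S=[0.9116]  K=[0.4186]  nu=[1.8451]  x^+=[1.2772]  P^+=[0.2218]

P_post[0,0] = 0.2218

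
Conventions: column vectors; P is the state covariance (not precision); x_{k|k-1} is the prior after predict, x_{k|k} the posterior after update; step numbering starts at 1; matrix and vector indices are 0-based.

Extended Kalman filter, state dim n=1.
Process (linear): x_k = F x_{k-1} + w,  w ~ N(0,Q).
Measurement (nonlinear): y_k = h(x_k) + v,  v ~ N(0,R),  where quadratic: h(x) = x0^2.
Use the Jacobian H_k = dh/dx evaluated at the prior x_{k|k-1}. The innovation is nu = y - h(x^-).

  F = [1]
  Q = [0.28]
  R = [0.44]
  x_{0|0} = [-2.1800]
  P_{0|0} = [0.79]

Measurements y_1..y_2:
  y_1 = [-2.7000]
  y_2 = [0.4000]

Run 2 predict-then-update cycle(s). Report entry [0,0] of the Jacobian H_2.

H_jac[0,0] = -1.0139

step 1: x^-=[-2.1800]  P^-=[1.0700]  H_jac=[-4.3600]  S=[20.7803]  K=[-0.2245]  nu=[-7.4524]  x^+=[-0.5069]  P^+=[0.0227]
step 2: x^-=[-0.5069]  P^-=[0.3027]  H_jac=[-1.0139]  S=[0.7511]  K=[-0.4085]  nu=[0.1430]  x^+=[-0.5654]  P^+=[0.1773]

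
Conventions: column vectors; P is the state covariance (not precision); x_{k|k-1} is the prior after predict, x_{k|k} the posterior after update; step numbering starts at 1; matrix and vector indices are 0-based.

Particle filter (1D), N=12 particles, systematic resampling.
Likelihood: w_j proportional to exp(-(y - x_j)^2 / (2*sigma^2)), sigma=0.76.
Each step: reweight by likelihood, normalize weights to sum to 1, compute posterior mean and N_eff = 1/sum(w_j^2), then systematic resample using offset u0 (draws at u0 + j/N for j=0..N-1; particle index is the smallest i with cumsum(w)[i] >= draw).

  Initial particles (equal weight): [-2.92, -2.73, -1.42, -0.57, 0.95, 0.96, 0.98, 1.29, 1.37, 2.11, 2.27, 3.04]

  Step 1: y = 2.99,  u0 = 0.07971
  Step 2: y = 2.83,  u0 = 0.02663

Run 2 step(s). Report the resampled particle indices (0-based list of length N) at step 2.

resampled_idx = [1, 2, 3, 4, 5, 6, 7, 8, 9, 9, 10, 11]

step 1: w=[0.0000, 0.0000, 0.0000, 0.0000, 0.0113, 0.0117, 0.0125, 0.0339, 0.0426, 0.2115, 0.2640, 0.4126]  mean=2.4359  Neff=3.4723  idx=[8, 9, 9, 10, 10, 10, 10, 11, 11, 11, 11, 11]
step 2: w=[0.0170, 0.0687, 0.0687, 0.0820, 0.0820, 0.0820, 0.0820, 0.1035, 0.1035, 0.1035, 0.1035, 0.1035]  mean=2.6313  Neff=11.0850  idx=[1, 2, 3, 4, 5, 6, 7, 8, 9, 9, 10, 11]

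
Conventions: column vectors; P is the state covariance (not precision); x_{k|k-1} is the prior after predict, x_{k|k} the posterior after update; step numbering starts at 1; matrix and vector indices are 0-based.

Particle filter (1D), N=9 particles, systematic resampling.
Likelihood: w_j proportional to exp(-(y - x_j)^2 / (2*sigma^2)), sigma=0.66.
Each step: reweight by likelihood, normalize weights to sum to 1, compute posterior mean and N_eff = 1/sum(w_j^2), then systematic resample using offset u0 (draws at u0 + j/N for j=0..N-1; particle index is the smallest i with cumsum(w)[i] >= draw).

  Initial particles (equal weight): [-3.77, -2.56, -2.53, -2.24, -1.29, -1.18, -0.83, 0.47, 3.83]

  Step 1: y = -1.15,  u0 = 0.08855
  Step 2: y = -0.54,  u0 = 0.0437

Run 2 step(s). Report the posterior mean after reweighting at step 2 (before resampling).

step 1: w=[0.0001, 0.0302, 0.0332, 0.0755, 0.2888, 0.2951, 0.2626, 0.0145, 0.0000]  mean=-1.2627  Neff=4.0425  idx=[3, 4, 4, 4, 5, 5, 6, 6, 6]
step 2: w=[0.0065, 0.0939, 0.0939, 0.0939, 0.1119, 0.1119, 0.1626, 0.1626, 0.1626]  mean=-1.0471  Neff=7.6389  idx=[1, 2, 3, 4, 5, 6, 7, 7, 8]

post_mean = -1.0471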